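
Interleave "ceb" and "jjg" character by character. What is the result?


Interleaving "ceb" and "jjg":
  Position 0: 'c' from first, 'j' from second => "cj"
  Position 1: 'e' from first, 'j' from second => "ej"
  Position 2: 'b' from first, 'g' from second => "bg"
Result: cjejbg

cjejbg


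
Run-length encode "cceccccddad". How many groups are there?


Input: cceccccddad
Scanning for consecutive runs:
  Group 1: 'c' x 2 (positions 0-1)
  Group 2: 'e' x 1 (positions 2-2)
  Group 3: 'c' x 4 (positions 3-6)
  Group 4: 'd' x 2 (positions 7-8)
  Group 5: 'a' x 1 (positions 9-9)
  Group 6: 'd' x 1 (positions 10-10)
Total groups: 6

6


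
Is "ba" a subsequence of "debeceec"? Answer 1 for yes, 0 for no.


Check if "ba" is a subsequence of "debeceec"
Greedy scan:
  Position 0 ('d'): no match needed
  Position 1 ('e'): no match needed
  Position 2 ('b'): matches sub[0] = 'b'
  Position 3 ('e'): no match needed
  Position 4 ('c'): no match needed
  Position 5 ('e'): no match needed
  Position 6 ('e'): no match needed
  Position 7 ('c'): no match needed
Only matched 1/2 characters => not a subsequence

0


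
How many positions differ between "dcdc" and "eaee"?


Comparing "dcdc" and "eaee" position by position:
  Position 0: 'd' vs 'e' => DIFFER
  Position 1: 'c' vs 'a' => DIFFER
  Position 2: 'd' vs 'e' => DIFFER
  Position 3: 'c' vs 'e' => DIFFER
Positions that differ: 4

4


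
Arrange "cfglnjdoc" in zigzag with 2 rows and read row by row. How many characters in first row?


Zigzag "cfglnjdoc" into 2 rows:
Placing characters:
  'c' => row 0
  'f' => row 1
  'g' => row 0
  'l' => row 1
  'n' => row 0
  'j' => row 1
  'd' => row 0
  'o' => row 1
  'c' => row 0
Rows:
  Row 0: "cgndc"
  Row 1: "fljo"
First row length: 5

5


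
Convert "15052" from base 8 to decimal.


Input: "15052" in base 8
Positional expansion:
  Digit '1' (value 1) x 8^4 = 4096
  Digit '5' (value 5) x 8^3 = 2560
  Digit '0' (value 0) x 8^2 = 0
  Digit '5' (value 5) x 8^1 = 40
  Digit '2' (value 2) x 8^0 = 2
Sum = 6698

6698


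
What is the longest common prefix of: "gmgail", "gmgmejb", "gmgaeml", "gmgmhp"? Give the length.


Words: gmgail, gmgmejb, gmgaeml, gmgmhp
  Position 0: all 'g' => match
  Position 1: all 'm' => match
  Position 2: all 'g' => match
  Position 3: ('a', 'm', 'a', 'm') => mismatch, stop
LCP = "gmg" (length 3)

3


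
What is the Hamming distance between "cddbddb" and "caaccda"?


Comparing "cddbddb" and "caaccda" position by position:
  Position 0: 'c' vs 'c' => same
  Position 1: 'd' vs 'a' => differ
  Position 2: 'd' vs 'a' => differ
  Position 3: 'b' vs 'c' => differ
  Position 4: 'd' vs 'c' => differ
  Position 5: 'd' vs 'd' => same
  Position 6: 'b' vs 'a' => differ
Total differences (Hamming distance): 5

5


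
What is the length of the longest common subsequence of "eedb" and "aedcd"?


LCS of "eedb" and "aedcd"
DP table:
           a    e    d    c    d
      0    0    0    0    0    0
  e   0    0    1    1    1    1
  e   0    0    1    1    1    1
  d   0    0    1    2    2    2
  b   0    0    1    2    2    2
LCS length = dp[4][5] = 2

2


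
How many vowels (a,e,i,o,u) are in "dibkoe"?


Input: dibkoe
Checking each character:
  'd' at position 0: consonant
  'i' at position 1: vowel (running total: 1)
  'b' at position 2: consonant
  'k' at position 3: consonant
  'o' at position 4: vowel (running total: 2)
  'e' at position 5: vowel (running total: 3)
Total vowels: 3

3


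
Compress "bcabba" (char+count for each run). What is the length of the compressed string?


Input: bcabba
Runs:
  'b' x 1 => "b1"
  'c' x 1 => "c1"
  'a' x 1 => "a1"
  'b' x 2 => "b2"
  'a' x 1 => "a1"
Compressed: "b1c1a1b2a1"
Compressed length: 10

10


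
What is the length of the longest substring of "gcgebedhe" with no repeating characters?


Input: "gcgebedhe"
Sliding window (track last position of each char):
  Position 0 ('g'): window [0,0] length 1 -- new best
  Position 1 ('c'): window [0,1] length 2 -- new best
  Position 2 ('g'): repeat (last at 0), move window start to 1
  Position 2 ('g'): window [1,2] length 2
  Position 3 ('e'): window [1,3] length 3 -- new best
  Position 4 ('b'): window [1,4] length 4 -- new best
  Position 5 ('e'): repeat (last at 3), move window start to 4
  Position 5 ('e'): window [4,5] length 2
  Position 6 ('d'): window [4,6] length 3
  Position 7 ('h'): window [4,7] length 4
  Position 8 ('e'): repeat (last at 5), move window start to 6
  Position 8 ('e'): window [6,8] length 3
Longest substring with no repeats: "cgeb" with length 4

4


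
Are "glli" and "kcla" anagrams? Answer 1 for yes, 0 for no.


Strings: "glli", "kcla"
Sorted first:  gill
Sorted second: ackl
Differ at position 0: 'g' vs 'a' => not anagrams

0


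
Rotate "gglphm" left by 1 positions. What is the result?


Input: "gglphm", rotate left by 1
First 1 characters: "g"
Remaining characters: "glphm"
Concatenate remaining + first: "glphm" + "g" = "glphmg"

glphmg


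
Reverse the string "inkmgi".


Input: inkmgi
Reading characters right to left:
  Position 5: 'i'
  Position 4: 'g'
  Position 3: 'm'
  Position 2: 'k'
  Position 1: 'n'
  Position 0: 'i'
Reversed: igmkni

igmkni


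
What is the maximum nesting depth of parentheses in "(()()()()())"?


Input: "(()()()()())"
Tracking depth:
  Position 0 '(': depth becomes 1
  Position 1 '(': depth becomes 2
  Position 2 ')': depth becomes 1
  Position 3 '(': depth becomes 2
  Position 4 ')': depth becomes 1
  Position 5 '(': depth becomes 2
  Position 6 ')': depth becomes 1
  Position 7 '(': depth becomes 2
  Position 8 ')': depth becomes 1
  Position 9 '(': depth becomes 2
  Position 10 ')': depth becomes 1
  Position 11 ')': depth becomes 0
Maximum depth reached: 2

2


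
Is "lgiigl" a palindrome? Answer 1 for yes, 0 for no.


Input: lgiigl
Reversed: lgiigl
  Compare pos 0 ('l') with pos 5 ('l'): match
  Compare pos 1 ('g') with pos 4 ('g'): match
  Compare pos 2 ('i') with pos 3 ('i'): match
Result: palindrome

1


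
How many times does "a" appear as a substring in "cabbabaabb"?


Searching for "a" in "cabbabaabb"
Scanning each position:
  Position 0: "c" => no
  Position 1: "a" => MATCH
  Position 2: "b" => no
  Position 3: "b" => no
  Position 4: "a" => MATCH
  Position 5: "b" => no
  Position 6: "a" => MATCH
  Position 7: "a" => MATCH
  Position 8: "b" => no
  Position 9: "b" => no
Total occurrences: 4

4


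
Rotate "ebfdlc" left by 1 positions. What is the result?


Input: "ebfdlc", rotate left by 1
First 1 characters: "e"
Remaining characters: "bfdlc"
Concatenate remaining + first: "bfdlc" + "e" = "bfdlce"

bfdlce


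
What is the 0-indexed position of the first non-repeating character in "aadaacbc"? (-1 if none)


Input: aadaacbc
Character frequencies:
  'a': 4
  'b': 1
  'c': 2
  'd': 1
Scanning left to right for freq == 1:
  Position 0 ('a'): freq=4, skip
  Position 1 ('a'): freq=4, skip
  Position 2 ('d'): unique! => answer = 2

2


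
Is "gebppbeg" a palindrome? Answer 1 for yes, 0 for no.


Input: gebppbeg
Reversed: gebppbeg
  Compare pos 0 ('g') with pos 7 ('g'): match
  Compare pos 1 ('e') with pos 6 ('e'): match
  Compare pos 2 ('b') with pos 5 ('b'): match
  Compare pos 3 ('p') with pos 4 ('p'): match
Result: palindrome

1


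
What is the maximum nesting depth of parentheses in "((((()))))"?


Input: "((((()))))"
Tracking depth:
  Position 0 '(': depth becomes 1
  Position 1 '(': depth becomes 2
  Position 2 '(': depth becomes 3
  Position 3 '(': depth becomes 4
  Position 4 '(': depth becomes 5
  Position 5 ')': depth becomes 4
  Position 6 ')': depth becomes 3
  Position 7 ')': depth becomes 2
  Position 8 ')': depth becomes 1
  Position 9 ')': depth becomes 0
Maximum depth reached: 5

5


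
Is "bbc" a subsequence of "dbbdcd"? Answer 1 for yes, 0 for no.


Check if "bbc" is a subsequence of "dbbdcd"
Greedy scan:
  Position 0 ('d'): no match needed
  Position 1 ('b'): matches sub[0] = 'b'
  Position 2 ('b'): matches sub[1] = 'b'
  Position 3 ('d'): no match needed
  Position 4 ('c'): matches sub[2] = 'c'
  Position 5 ('d'): no match needed
All 3 characters matched => is a subsequence

1


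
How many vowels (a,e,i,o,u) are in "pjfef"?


Input: pjfef
Checking each character:
  'p' at position 0: consonant
  'j' at position 1: consonant
  'f' at position 2: consonant
  'e' at position 3: vowel (running total: 1)
  'f' at position 4: consonant
Total vowels: 1

1


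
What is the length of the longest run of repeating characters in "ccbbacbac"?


Input: "ccbbacbac"
Scanning for longest run:
  Position 1 ('c'): continues run of 'c', length=2
  Position 2 ('b'): new char, reset run to 1
  Position 3 ('b'): continues run of 'b', length=2
  Position 4 ('a'): new char, reset run to 1
  Position 5 ('c'): new char, reset run to 1
  Position 6 ('b'): new char, reset run to 1
  Position 7 ('a'): new char, reset run to 1
  Position 8 ('c'): new char, reset run to 1
Longest run: 'c' with length 2

2


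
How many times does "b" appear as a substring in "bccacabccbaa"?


Searching for "b" in "bccacabccbaa"
Scanning each position:
  Position 0: "b" => MATCH
  Position 1: "c" => no
  Position 2: "c" => no
  Position 3: "a" => no
  Position 4: "c" => no
  Position 5: "a" => no
  Position 6: "b" => MATCH
  Position 7: "c" => no
  Position 8: "c" => no
  Position 9: "b" => MATCH
  Position 10: "a" => no
  Position 11: "a" => no
Total occurrences: 3

3


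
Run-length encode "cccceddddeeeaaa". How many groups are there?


Input: cccceddddeeeaaa
Scanning for consecutive runs:
  Group 1: 'c' x 4 (positions 0-3)
  Group 2: 'e' x 1 (positions 4-4)
  Group 3: 'd' x 4 (positions 5-8)
  Group 4: 'e' x 3 (positions 9-11)
  Group 5: 'a' x 3 (positions 12-14)
Total groups: 5

5


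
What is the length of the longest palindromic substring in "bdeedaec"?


Input: "bdeedaec"
Checking substrings for palindromes:
  [1:5] "deed" (len 4) => palindrome
  [2:4] "ee" (len 2) => palindrome
Longest palindromic substring: "deed" with length 4

4


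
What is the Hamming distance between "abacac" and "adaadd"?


Comparing "abacac" and "adaadd" position by position:
  Position 0: 'a' vs 'a' => same
  Position 1: 'b' vs 'd' => differ
  Position 2: 'a' vs 'a' => same
  Position 3: 'c' vs 'a' => differ
  Position 4: 'a' vs 'd' => differ
  Position 5: 'c' vs 'd' => differ
Total differences (Hamming distance): 4

4


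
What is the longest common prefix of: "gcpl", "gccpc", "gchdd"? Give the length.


Words: gcpl, gccpc, gchdd
  Position 0: all 'g' => match
  Position 1: all 'c' => match
  Position 2: ('p', 'c', 'h') => mismatch, stop
LCP = "gc" (length 2)

2


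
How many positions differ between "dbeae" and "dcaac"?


Comparing "dbeae" and "dcaac" position by position:
  Position 0: 'd' vs 'd' => same
  Position 1: 'b' vs 'c' => DIFFER
  Position 2: 'e' vs 'a' => DIFFER
  Position 3: 'a' vs 'a' => same
  Position 4: 'e' vs 'c' => DIFFER
Positions that differ: 3

3


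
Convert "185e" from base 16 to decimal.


Input: "185e" in base 16
Positional expansion:
  Digit '1' (value 1) x 16^3 = 4096
  Digit '8' (value 8) x 16^2 = 2048
  Digit '5' (value 5) x 16^1 = 80
  Digit 'e' (value 14) x 16^0 = 14
Sum = 6238

6238


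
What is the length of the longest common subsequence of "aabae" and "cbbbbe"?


LCS of "aabae" and "cbbbbe"
DP table:
           c    b    b    b    b    e
      0    0    0    0    0    0    0
  a   0    0    0    0    0    0    0
  a   0    0    0    0    0    0    0
  b   0    0    1    1    1    1    1
  a   0    0    1    1    1    1    1
  e   0    0    1    1    1    1    2
LCS length = dp[5][6] = 2

2


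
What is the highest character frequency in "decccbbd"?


Input: decccbbd
Character counts:
  'b': 2
  'c': 3
  'd': 2
  'e': 1
Maximum frequency: 3

3


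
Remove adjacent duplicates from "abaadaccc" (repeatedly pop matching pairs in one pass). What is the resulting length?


Input: abaadaccc
Stack-based adjacent duplicate removal:
  Read 'a': push. Stack: a
  Read 'b': push. Stack: ab
  Read 'a': push. Stack: aba
  Read 'a': matches stack top 'a' => pop. Stack: ab
  Read 'd': push. Stack: abd
  Read 'a': push. Stack: abda
  Read 'c': push. Stack: abdac
  Read 'c': matches stack top 'c' => pop. Stack: abda
  Read 'c': push. Stack: abdac
Final stack: "abdac" (length 5)

5


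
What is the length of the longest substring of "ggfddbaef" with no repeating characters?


Input: "ggfddbaef"
Sliding window (track last position of each char):
  Position 0 ('g'): window [0,0] length 1 -- new best
  Position 1 ('g'): repeat (last at 0), move window start to 1
  Position 1 ('g'): window [1,1] length 1
  Position 2 ('f'): window [1,2] length 2 -- new best
  Position 3 ('d'): window [1,3] length 3 -- new best
  Position 4 ('d'): repeat (last at 3), move window start to 4
  Position 4 ('d'): window [4,4] length 1
  Position 5 ('b'): window [4,5] length 2
  Position 6 ('a'): window [4,6] length 3
  Position 7 ('e'): window [4,7] length 4 -- new best
  Position 8 ('f'): window [4,8] length 5 -- new best
Longest substring with no repeats: "dbaef" with length 5

5


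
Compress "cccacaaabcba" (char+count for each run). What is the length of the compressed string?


Input: cccacaaabcba
Runs:
  'c' x 3 => "c3"
  'a' x 1 => "a1"
  'c' x 1 => "c1"
  'a' x 3 => "a3"
  'b' x 1 => "b1"
  'c' x 1 => "c1"
  'b' x 1 => "b1"
  'a' x 1 => "a1"
Compressed: "c3a1c1a3b1c1b1a1"
Compressed length: 16

16


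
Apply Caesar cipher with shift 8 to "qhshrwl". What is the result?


Caesar cipher: shift "qhshrwl" by 8
  'q' (pos 16) + 8 = pos 24 = 'y'
  'h' (pos 7) + 8 = pos 15 = 'p'
  's' (pos 18) + 8 = pos 0 = 'a'
  'h' (pos 7) + 8 = pos 15 = 'p'
  'r' (pos 17) + 8 = pos 25 = 'z'
  'w' (pos 22) + 8 = pos 4 = 'e'
  'l' (pos 11) + 8 = pos 19 = 't'
Result: ypapzet

ypapzet


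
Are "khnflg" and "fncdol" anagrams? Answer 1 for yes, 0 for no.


Strings: "khnflg", "fncdol"
Sorted first:  fghkln
Sorted second: cdflno
Differ at position 0: 'f' vs 'c' => not anagrams

0


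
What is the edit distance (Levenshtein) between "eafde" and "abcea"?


Computing edit distance: "eafde" -> "abcea"
DP table:
           a    b    c    e    a
      0    1    2    3    4    5
  e   1    1    2    3    3    4
  a   2    1    2    3    4    3
  f   3    2    2    3    4    4
  d   4    3    3    3    4    5
  e   5    4    4    4    3    4
Edit distance = dp[5][5] = 4

4


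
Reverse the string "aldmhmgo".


Input: aldmhmgo
Reading characters right to left:
  Position 7: 'o'
  Position 6: 'g'
  Position 5: 'm'
  Position 4: 'h'
  Position 3: 'm'
  Position 2: 'd'
  Position 1: 'l'
  Position 0: 'a'
Reversed: ogmhmdla

ogmhmdla


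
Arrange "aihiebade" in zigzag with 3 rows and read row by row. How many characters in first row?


Zigzag "aihiebade" into 3 rows:
Placing characters:
  'a' => row 0
  'i' => row 1
  'h' => row 2
  'i' => row 1
  'e' => row 0
  'b' => row 1
  'a' => row 2
  'd' => row 1
  'e' => row 0
Rows:
  Row 0: "aee"
  Row 1: "iibd"
  Row 2: "ha"
First row length: 3

3


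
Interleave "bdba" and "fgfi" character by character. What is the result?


Interleaving "bdba" and "fgfi":
  Position 0: 'b' from first, 'f' from second => "bf"
  Position 1: 'd' from first, 'g' from second => "dg"
  Position 2: 'b' from first, 'f' from second => "bf"
  Position 3: 'a' from first, 'i' from second => "ai"
Result: bfdgbfai

bfdgbfai


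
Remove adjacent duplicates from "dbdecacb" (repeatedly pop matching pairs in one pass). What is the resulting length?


Input: dbdecacb
Stack-based adjacent duplicate removal:
  Read 'd': push. Stack: d
  Read 'b': push. Stack: db
  Read 'd': push. Stack: dbd
  Read 'e': push. Stack: dbde
  Read 'c': push. Stack: dbdec
  Read 'a': push. Stack: dbdeca
  Read 'c': push. Stack: dbdecac
  Read 'b': push. Stack: dbdecacb
Final stack: "dbdecacb" (length 8)

8


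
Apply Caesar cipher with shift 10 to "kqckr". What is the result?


Caesar cipher: shift "kqckr" by 10
  'k' (pos 10) + 10 = pos 20 = 'u'
  'q' (pos 16) + 10 = pos 0 = 'a'
  'c' (pos 2) + 10 = pos 12 = 'm'
  'k' (pos 10) + 10 = pos 20 = 'u'
  'r' (pos 17) + 10 = pos 1 = 'b'
Result: uamub

uamub


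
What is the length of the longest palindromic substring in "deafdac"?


Input: "deafdac"
Checking substrings for palindromes:
  No multi-char palindromic substrings found
Longest palindromic substring: "d" with length 1

1


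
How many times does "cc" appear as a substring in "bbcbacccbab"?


Searching for "cc" in "bbcbacccbab"
Scanning each position:
  Position 0: "bb" => no
  Position 1: "bc" => no
  Position 2: "cb" => no
  Position 3: "ba" => no
  Position 4: "ac" => no
  Position 5: "cc" => MATCH
  Position 6: "cc" => MATCH
  Position 7: "cb" => no
  Position 8: "ba" => no
  Position 9: "ab" => no
Total occurrences: 2

2


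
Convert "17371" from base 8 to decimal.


Input: "17371" in base 8
Positional expansion:
  Digit '1' (value 1) x 8^4 = 4096
  Digit '7' (value 7) x 8^3 = 3584
  Digit '3' (value 3) x 8^2 = 192
  Digit '7' (value 7) x 8^1 = 56
  Digit '1' (value 1) x 8^0 = 1
Sum = 7929

7929


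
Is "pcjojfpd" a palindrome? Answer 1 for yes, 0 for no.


Input: pcjojfpd
Reversed: dpfjojcp
  Compare pos 0 ('p') with pos 7 ('d'): MISMATCH
  Compare pos 1 ('c') with pos 6 ('p'): MISMATCH
  Compare pos 2 ('j') with pos 5 ('f'): MISMATCH
  Compare pos 3 ('o') with pos 4 ('j'): MISMATCH
Result: not a palindrome

0


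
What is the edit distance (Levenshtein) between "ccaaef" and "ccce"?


Computing edit distance: "ccaaef" -> "ccce"
DP table:
           c    c    c    e
      0    1    2    3    4
  c   1    0    1    2    3
  c   2    1    0    1    2
  a   3    2    1    1    2
  a   4    3    2    2    2
  e   5    4    3    3    2
  f   6    5    4    4    3
Edit distance = dp[6][4] = 3

3


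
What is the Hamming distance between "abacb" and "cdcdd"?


Comparing "abacb" and "cdcdd" position by position:
  Position 0: 'a' vs 'c' => differ
  Position 1: 'b' vs 'd' => differ
  Position 2: 'a' vs 'c' => differ
  Position 3: 'c' vs 'd' => differ
  Position 4: 'b' vs 'd' => differ
Total differences (Hamming distance): 5

5


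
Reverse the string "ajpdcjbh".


Input: ajpdcjbh
Reading characters right to left:
  Position 7: 'h'
  Position 6: 'b'
  Position 5: 'j'
  Position 4: 'c'
  Position 3: 'd'
  Position 2: 'p'
  Position 1: 'j'
  Position 0: 'a'
Reversed: hbjcdpja

hbjcdpja


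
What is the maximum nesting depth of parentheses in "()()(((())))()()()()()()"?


Input: "()()(((())))()()()()()()"
Tracking depth:
  Position 0 '(': depth becomes 1
  Position 1 ')': depth becomes 0
  Position 2 '(': depth becomes 1
  Position 3 ')': depth becomes 0
  Position 4 '(': depth becomes 1
  Position 5 '(': depth becomes 2
  Position 6 '(': depth becomes 3
  Position 7 '(': depth becomes 4
  Position 8 ')': depth becomes 3
  Position 9 ')': depth becomes 2
  Position 10 ')': depth becomes 1
  Position 11 ')': depth becomes 0
  Position 12 '(': depth becomes 1
  Position 13 ')': depth becomes 0
  Position 14 '(': depth becomes 1
  Position 15 ')': depth becomes 0
  Position 16 '(': depth becomes 1
  Position 17 ')': depth becomes 0
  Position 18 '(': depth becomes 1
  Position 19 ')': depth becomes 0
  Position 20 '(': depth becomes 1
  Position 21 ')': depth becomes 0
  Position 22 '(': depth becomes 1
  Position 23 ')': depth becomes 0
Maximum depth reached: 4

4


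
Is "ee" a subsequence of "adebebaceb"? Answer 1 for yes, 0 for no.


Check if "ee" is a subsequence of "adebebaceb"
Greedy scan:
  Position 0 ('a'): no match needed
  Position 1 ('d'): no match needed
  Position 2 ('e'): matches sub[0] = 'e'
  Position 3 ('b'): no match needed
  Position 4 ('e'): matches sub[1] = 'e'
  Position 5 ('b'): no match needed
  Position 6 ('a'): no match needed
  Position 7 ('c'): no match needed
  Position 8 ('e'): no match needed
  Position 9 ('b'): no match needed
All 2 characters matched => is a subsequence

1


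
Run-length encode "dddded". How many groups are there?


Input: dddded
Scanning for consecutive runs:
  Group 1: 'd' x 4 (positions 0-3)
  Group 2: 'e' x 1 (positions 4-4)
  Group 3: 'd' x 1 (positions 5-5)
Total groups: 3

3


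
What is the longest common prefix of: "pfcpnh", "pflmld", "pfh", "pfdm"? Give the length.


Words: pfcpnh, pflmld, pfh, pfdm
  Position 0: all 'p' => match
  Position 1: all 'f' => match
  Position 2: ('c', 'l', 'h', 'd') => mismatch, stop
LCP = "pf" (length 2)

2


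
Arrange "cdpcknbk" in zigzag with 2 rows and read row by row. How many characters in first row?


Zigzag "cdpcknbk" into 2 rows:
Placing characters:
  'c' => row 0
  'd' => row 1
  'p' => row 0
  'c' => row 1
  'k' => row 0
  'n' => row 1
  'b' => row 0
  'k' => row 1
Rows:
  Row 0: "cpkb"
  Row 1: "dcnk"
First row length: 4

4


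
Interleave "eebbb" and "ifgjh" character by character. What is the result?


Interleaving "eebbb" and "ifgjh":
  Position 0: 'e' from first, 'i' from second => "ei"
  Position 1: 'e' from first, 'f' from second => "ef"
  Position 2: 'b' from first, 'g' from second => "bg"
  Position 3: 'b' from first, 'j' from second => "bj"
  Position 4: 'b' from first, 'h' from second => "bh"
Result: eiefbgbjbh

eiefbgbjbh


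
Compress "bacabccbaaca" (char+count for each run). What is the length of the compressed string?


Input: bacabccbaaca
Runs:
  'b' x 1 => "b1"
  'a' x 1 => "a1"
  'c' x 1 => "c1"
  'a' x 1 => "a1"
  'b' x 1 => "b1"
  'c' x 2 => "c2"
  'b' x 1 => "b1"
  'a' x 2 => "a2"
  'c' x 1 => "c1"
  'a' x 1 => "a1"
Compressed: "b1a1c1a1b1c2b1a2c1a1"
Compressed length: 20

20


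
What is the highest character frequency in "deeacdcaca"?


Input: deeacdcaca
Character counts:
  'a': 3
  'c': 3
  'd': 2
  'e': 2
Maximum frequency: 3

3


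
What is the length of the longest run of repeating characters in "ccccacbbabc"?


Input: "ccccacbbabc"
Scanning for longest run:
  Position 1 ('c'): continues run of 'c', length=2
  Position 2 ('c'): continues run of 'c', length=3
  Position 3 ('c'): continues run of 'c', length=4
  Position 4 ('a'): new char, reset run to 1
  Position 5 ('c'): new char, reset run to 1
  Position 6 ('b'): new char, reset run to 1
  Position 7 ('b'): continues run of 'b', length=2
  Position 8 ('a'): new char, reset run to 1
  Position 9 ('b'): new char, reset run to 1
  Position 10 ('c'): new char, reset run to 1
Longest run: 'c' with length 4

4


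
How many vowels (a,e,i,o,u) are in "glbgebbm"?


Input: glbgebbm
Checking each character:
  'g' at position 0: consonant
  'l' at position 1: consonant
  'b' at position 2: consonant
  'g' at position 3: consonant
  'e' at position 4: vowel (running total: 1)
  'b' at position 5: consonant
  'b' at position 6: consonant
  'm' at position 7: consonant
Total vowels: 1

1


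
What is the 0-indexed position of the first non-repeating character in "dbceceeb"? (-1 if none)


Input: dbceceeb
Character frequencies:
  'b': 2
  'c': 2
  'd': 1
  'e': 3
Scanning left to right for freq == 1:
  Position 0 ('d'): unique! => answer = 0

0


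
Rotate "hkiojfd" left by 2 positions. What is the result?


Input: "hkiojfd", rotate left by 2
First 2 characters: "hk"
Remaining characters: "iojfd"
Concatenate remaining + first: "iojfd" + "hk" = "iojfdhk"

iojfdhk


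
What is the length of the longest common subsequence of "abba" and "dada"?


LCS of "abba" and "dada"
DP table:
           d    a    d    a
      0    0    0    0    0
  a   0    0    1    1    1
  b   0    0    1    1    1
  b   0    0    1    1    1
  a   0    0    1    1    2
LCS length = dp[4][4] = 2

2


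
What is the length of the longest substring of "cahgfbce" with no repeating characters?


Input: "cahgfbce"
Sliding window (track last position of each char):
  Position 0 ('c'): window [0,0] length 1 -- new best
  Position 1 ('a'): window [0,1] length 2 -- new best
  Position 2 ('h'): window [0,2] length 3 -- new best
  Position 3 ('g'): window [0,3] length 4 -- new best
  Position 4 ('f'): window [0,4] length 5 -- new best
  Position 5 ('b'): window [0,5] length 6 -- new best
  Position 6 ('c'): repeat (last at 0), move window start to 1
  Position 6 ('c'): window [1,6] length 6
  Position 7 ('e'): window [1,7] length 7 -- new best
Longest substring with no repeats: "ahgfbce" with length 7

7


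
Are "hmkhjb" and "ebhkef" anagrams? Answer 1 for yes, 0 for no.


Strings: "hmkhjb", "ebhkef"
Sorted first:  bhhjkm
Sorted second: beefhk
Differ at position 1: 'h' vs 'e' => not anagrams

0


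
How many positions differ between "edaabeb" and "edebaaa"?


Comparing "edaabeb" and "edebaaa" position by position:
  Position 0: 'e' vs 'e' => same
  Position 1: 'd' vs 'd' => same
  Position 2: 'a' vs 'e' => DIFFER
  Position 3: 'a' vs 'b' => DIFFER
  Position 4: 'b' vs 'a' => DIFFER
  Position 5: 'e' vs 'a' => DIFFER
  Position 6: 'b' vs 'a' => DIFFER
Positions that differ: 5

5


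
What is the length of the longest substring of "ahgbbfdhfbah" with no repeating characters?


Input: "ahgbbfdhfbah"
Sliding window (track last position of each char):
  Position 0 ('a'): window [0,0] length 1 -- new best
  Position 1 ('h'): window [0,1] length 2 -- new best
  Position 2 ('g'): window [0,2] length 3 -- new best
  Position 3 ('b'): window [0,3] length 4 -- new best
  Position 4 ('b'): repeat (last at 3), move window start to 4
  Position 4 ('b'): window [4,4] length 1
  Position 5 ('f'): window [4,5] length 2
  Position 6 ('d'): window [4,6] length 3
  Position 7 ('h'): window [4,7] length 4
  Position 8 ('f'): repeat (last at 5), move window start to 6
  Position 8 ('f'): window [6,8] length 3
  Position 9 ('b'): window [6,9] length 4
  Position 10 ('a'): window [6,10] length 5 -- new best
  Position 11 ('h'): repeat (last at 7), move window start to 8
  Position 11 ('h'): window [8,11] length 4
Longest substring with no repeats: "dhfba" with length 5

5


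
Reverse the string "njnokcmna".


Input: njnokcmna
Reading characters right to left:
  Position 8: 'a'
  Position 7: 'n'
  Position 6: 'm'
  Position 5: 'c'
  Position 4: 'k'
  Position 3: 'o'
  Position 2: 'n'
  Position 1: 'j'
  Position 0: 'n'
Reversed: anmckonjn

anmckonjn


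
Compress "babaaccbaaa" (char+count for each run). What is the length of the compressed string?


Input: babaaccbaaa
Runs:
  'b' x 1 => "b1"
  'a' x 1 => "a1"
  'b' x 1 => "b1"
  'a' x 2 => "a2"
  'c' x 2 => "c2"
  'b' x 1 => "b1"
  'a' x 3 => "a3"
Compressed: "b1a1b1a2c2b1a3"
Compressed length: 14

14


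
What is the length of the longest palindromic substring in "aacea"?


Input: "aacea"
Checking substrings for palindromes:
  [0:2] "aa" (len 2) => palindrome
Longest palindromic substring: "aa" with length 2

2


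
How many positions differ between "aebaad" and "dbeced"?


Comparing "aebaad" and "dbeced" position by position:
  Position 0: 'a' vs 'd' => DIFFER
  Position 1: 'e' vs 'b' => DIFFER
  Position 2: 'b' vs 'e' => DIFFER
  Position 3: 'a' vs 'c' => DIFFER
  Position 4: 'a' vs 'e' => DIFFER
  Position 5: 'd' vs 'd' => same
Positions that differ: 5

5


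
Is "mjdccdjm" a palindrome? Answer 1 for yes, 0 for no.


Input: mjdccdjm
Reversed: mjdccdjm
  Compare pos 0 ('m') with pos 7 ('m'): match
  Compare pos 1 ('j') with pos 6 ('j'): match
  Compare pos 2 ('d') with pos 5 ('d'): match
  Compare pos 3 ('c') with pos 4 ('c'): match
Result: palindrome

1


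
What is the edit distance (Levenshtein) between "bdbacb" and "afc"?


Computing edit distance: "bdbacb" -> "afc"
DP table:
           a    f    c
      0    1    2    3
  b   1    1    2    3
  d   2    2    2    3
  b   3    3    3    3
  a   4    3    4    4
  c   5    4    4    4
  b   6    5    5    5
Edit distance = dp[6][3] = 5

5


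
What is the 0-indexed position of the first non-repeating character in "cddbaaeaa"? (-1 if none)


Input: cddbaaeaa
Character frequencies:
  'a': 4
  'b': 1
  'c': 1
  'd': 2
  'e': 1
Scanning left to right for freq == 1:
  Position 0 ('c'): unique! => answer = 0

0


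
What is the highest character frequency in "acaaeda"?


Input: acaaeda
Character counts:
  'a': 4
  'c': 1
  'd': 1
  'e': 1
Maximum frequency: 4

4


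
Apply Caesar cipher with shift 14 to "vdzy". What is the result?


Caesar cipher: shift "vdzy" by 14
  'v' (pos 21) + 14 = pos 9 = 'j'
  'd' (pos 3) + 14 = pos 17 = 'r'
  'z' (pos 25) + 14 = pos 13 = 'n'
  'y' (pos 24) + 14 = pos 12 = 'm'
Result: jrnm

jrnm


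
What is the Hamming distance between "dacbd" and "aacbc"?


Comparing "dacbd" and "aacbc" position by position:
  Position 0: 'd' vs 'a' => differ
  Position 1: 'a' vs 'a' => same
  Position 2: 'c' vs 'c' => same
  Position 3: 'b' vs 'b' => same
  Position 4: 'd' vs 'c' => differ
Total differences (Hamming distance): 2

2


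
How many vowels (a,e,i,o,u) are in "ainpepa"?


Input: ainpepa
Checking each character:
  'a' at position 0: vowel (running total: 1)
  'i' at position 1: vowel (running total: 2)
  'n' at position 2: consonant
  'p' at position 3: consonant
  'e' at position 4: vowel (running total: 3)
  'p' at position 5: consonant
  'a' at position 6: vowel (running total: 4)
Total vowels: 4

4


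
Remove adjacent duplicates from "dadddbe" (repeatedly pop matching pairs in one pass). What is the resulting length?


Input: dadddbe
Stack-based adjacent duplicate removal:
  Read 'd': push. Stack: d
  Read 'a': push. Stack: da
  Read 'd': push. Stack: dad
  Read 'd': matches stack top 'd' => pop. Stack: da
  Read 'd': push. Stack: dad
  Read 'b': push. Stack: dadb
  Read 'e': push. Stack: dadbe
Final stack: "dadbe" (length 5)

5


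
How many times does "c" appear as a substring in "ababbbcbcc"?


Searching for "c" in "ababbbcbcc"
Scanning each position:
  Position 0: "a" => no
  Position 1: "b" => no
  Position 2: "a" => no
  Position 3: "b" => no
  Position 4: "b" => no
  Position 5: "b" => no
  Position 6: "c" => MATCH
  Position 7: "b" => no
  Position 8: "c" => MATCH
  Position 9: "c" => MATCH
Total occurrences: 3

3


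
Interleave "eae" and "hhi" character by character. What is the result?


Interleaving "eae" and "hhi":
  Position 0: 'e' from first, 'h' from second => "eh"
  Position 1: 'a' from first, 'h' from second => "ah"
  Position 2: 'e' from first, 'i' from second => "ei"
Result: ehahei

ehahei


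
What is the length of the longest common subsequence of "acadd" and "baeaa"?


LCS of "acadd" and "baeaa"
DP table:
           b    a    e    a    a
      0    0    0    0    0    0
  a   0    0    1    1    1    1
  c   0    0    1    1    1    1
  a   0    0    1    1    2    2
  d   0    0    1    1    2    2
  d   0    0    1    1    2    2
LCS length = dp[5][5] = 2

2


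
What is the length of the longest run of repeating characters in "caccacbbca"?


Input: "caccacbbca"
Scanning for longest run:
  Position 1 ('a'): new char, reset run to 1
  Position 2 ('c'): new char, reset run to 1
  Position 3 ('c'): continues run of 'c', length=2
  Position 4 ('a'): new char, reset run to 1
  Position 5 ('c'): new char, reset run to 1
  Position 6 ('b'): new char, reset run to 1
  Position 7 ('b'): continues run of 'b', length=2
  Position 8 ('c'): new char, reset run to 1
  Position 9 ('a'): new char, reset run to 1
Longest run: 'c' with length 2

2


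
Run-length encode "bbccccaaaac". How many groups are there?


Input: bbccccaaaac
Scanning for consecutive runs:
  Group 1: 'b' x 2 (positions 0-1)
  Group 2: 'c' x 4 (positions 2-5)
  Group 3: 'a' x 4 (positions 6-9)
  Group 4: 'c' x 1 (positions 10-10)
Total groups: 4

4


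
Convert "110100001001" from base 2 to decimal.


Input: "110100001001" in base 2
Positional expansion:
  Digit '1' (value 1) x 2^11 = 2048
  Digit '1' (value 1) x 2^10 = 1024
  Digit '0' (value 0) x 2^9 = 0
  Digit '1' (value 1) x 2^8 = 256
  Digit '0' (value 0) x 2^7 = 0
  Digit '0' (value 0) x 2^6 = 0
  Digit '0' (value 0) x 2^5 = 0
  Digit '0' (value 0) x 2^4 = 0
  Digit '1' (value 1) x 2^3 = 8
  Digit '0' (value 0) x 2^2 = 0
  Digit '0' (value 0) x 2^1 = 0
  Digit '1' (value 1) x 2^0 = 1
Sum = 3337

3337


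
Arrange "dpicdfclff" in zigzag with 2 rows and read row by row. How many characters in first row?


Zigzag "dpicdfclff" into 2 rows:
Placing characters:
  'd' => row 0
  'p' => row 1
  'i' => row 0
  'c' => row 1
  'd' => row 0
  'f' => row 1
  'c' => row 0
  'l' => row 1
  'f' => row 0
  'f' => row 1
Rows:
  Row 0: "didcf"
  Row 1: "pcflf"
First row length: 5

5


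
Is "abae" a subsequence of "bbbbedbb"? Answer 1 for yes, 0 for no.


Check if "abae" is a subsequence of "bbbbedbb"
Greedy scan:
  Position 0 ('b'): no match needed
  Position 1 ('b'): no match needed
  Position 2 ('b'): no match needed
  Position 3 ('b'): no match needed
  Position 4 ('e'): no match needed
  Position 5 ('d'): no match needed
  Position 6 ('b'): no match needed
  Position 7 ('b'): no match needed
Only matched 0/4 characters => not a subsequence

0


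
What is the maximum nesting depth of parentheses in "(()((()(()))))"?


Input: "(()((()(()))))"
Tracking depth:
  Position 0 '(': depth becomes 1
  Position 1 '(': depth becomes 2
  Position 2 ')': depth becomes 1
  Position 3 '(': depth becomes 2
  Position 4 '(': depth becomes 3
  Position 5 '(': depth becomes 4
  Position 6 ')': depth becomes 3
  Position 7 '(': depth becomes 4
  Position 8 '(': depth becomes 5
  Position 9 ')': depth becomes 4
  Position 10 ')': depth becomes 3
  Position 11 ')': depth becomes 2
  Position 12 ')': depth becomes 1
  Position 13 ')': depth becomes 0
Maximum depth reached: 5

5


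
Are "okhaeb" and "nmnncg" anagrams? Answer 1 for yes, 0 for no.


Strings: "okhaeb", "nmnncg"
Sorted first:  abehko
Sorted second: cgmnnn
Differ at position 0: 'a' vs 'c' => not anagrams

0


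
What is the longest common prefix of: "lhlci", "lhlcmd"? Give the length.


Words: lhlci, lhlcmd
  Position 0: all 'l' => match
  Position 1: all 'h' => match
  Position 2: all 'l' => match
  Position 3: all 'c' => match
  Position 4: ('i', 'm') => mismatch, stop
LCP = "lhlc" (length 4)

4


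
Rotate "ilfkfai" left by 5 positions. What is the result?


Input: "ilfkfai", rotate left by 5
First 5 characters: "ilfkf"
Remaining characters: "ai"
Concatenate remaining + first: "ai" + "ilfkf" = "aiilfkf"

aiilfkf


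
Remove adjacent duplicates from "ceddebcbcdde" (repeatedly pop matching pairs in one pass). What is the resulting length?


Input: ceddebcbcdde
Stack-based adjacent duplicate removal:
  Read 'c': push. Stack: c
  Read 'e': push. Stack: ce
  Read 'd': push. Stack: ced
  Read 'd': matches stack top 'd' => pop. Stack: ce
  Read 'e': matches stack top 'e' => pop. Stack: c
  Read 'b': push. Stack: cb
  Read 'c': push. Stack: cbc
  Read 'b': push. Stack: cbcb
  Read 'c': push. Stack: cbcbc
  Read 'd': push. Stack: cbcbcd
  Read 'd': matches stack top 'd' => pop. Stack: cbcbc
  Read 'e': push. Stack: cbcbce
Final stack: "cbcbce" (length 6)

6


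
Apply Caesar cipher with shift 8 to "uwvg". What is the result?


Caesar cipher: shift "uwvg" by 8
  'u' (pos 20) + 8 = pos 2 = 'c'
  'w' (pos 22) + 8 = pos 4 = 'e'
  'v' (pos 21) + 8 = pos 3 = 'd'
  'g' (pos 6) + 8 = pos 14 = 'o'
Result: cedo

cedo


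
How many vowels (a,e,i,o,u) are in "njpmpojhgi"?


Input: njpmpojhgi
Checking each character:
  'n' at position 0: consonant
  'j' at position 1: consonant
  'p' at position 2: consonant
  'm' at position 3: consonant
  'p' at position 4: consonant
  'o' at position 5: vowel (running total: 1)
  'j' at position 6: consonant
  'h' at position 7: consonant
  'g' at position 8: consonant
  'i' at position 9: vowel (running total: 2)
Total vowels: 2

2


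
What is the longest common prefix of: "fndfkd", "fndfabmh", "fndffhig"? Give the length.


Words: fndfkd, fndfabmh, fndffhig
  Position 0: all 'f' => match
  Position 1: all 'n' => match
  Position 2: all 'd' => match
  Position 3: all 'f' => match
  Position 4: ('k', 'a', 'f') => mismatch, stop
LCP = "fndf" (length 4)

4


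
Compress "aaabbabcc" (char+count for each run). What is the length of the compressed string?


Input: aaabbabcc
Runs:
  'a' x 3 => "a3"
  'b' x 2 => "b2"
  'a' x 1 => "a1"
  'b' x 1 => "b1"
  'c' x 2 => "c2"
Compressed: "a3b2a1b1c2"
Compressed length: 10

10


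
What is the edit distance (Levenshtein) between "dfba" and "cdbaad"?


Computing edit distance: "dfba" -> "cdbaad"
DP table:
           c    d    b    a    a    d
      0    1    2    3    4    5    6
  d   1    1    1    2    3    4    5
  f   2    2    2    2    3    4    5
  b   3    3    3    2    3    4    5
  a   4    4    4    3    2    3    4
Edit distance = dp[4][6] = 4

4


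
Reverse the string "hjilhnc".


Input: hjilhnc
Reading characters right to left:
  Position 6: 'c'
  Position 5: 'n'
  Position 4: 'h'
  Position 3: 'l'
  Position 2: 'i'
  Position 1: 'j'
  Position 0: 'h'
Reversed: cnhlijh

cnhlijh


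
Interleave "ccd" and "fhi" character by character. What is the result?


Interleaving "ccd" and "fhi":
  Position 0: 'c' from first, 'f' from second => "cf"
  Position 1: 'c' from first, 'h' from second => "ch"
  Position 2: 'd' from first, 'i' from second => "di"
Result: cfchdi

cfchdi


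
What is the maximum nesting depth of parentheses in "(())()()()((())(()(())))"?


Input: "(())()()()((())(()(())))"
Tracking depth:
  Position 0 '(': depth becomes 1
  Position 1 '(': depth becomes 2
  Position 2 ')': depth becomes 1
  Position 3 ')': depth becomes 0
  Position 4 '(': depth becomes 1
  Position 5 ')': depth becomes 0
  Position 6 '(': depth becomes 1
  Position 7 ')': depth becomes 0
  Position 8 '(': depth becomes 1
  Position 9 ')': depth becomes 0
  Position 10 '(': depth becomes 1
  Position 11 '(': depth becomes 2
  Position 12 '(': depth becomes 3
  Position 13 ')': depth becomes 2
  Position 14 ')': depth becomes 1
  Position 15 '(': depth becomes 2
  Position 16 '(': depth becomes 3
  Position 17 ')': depth becomes 2
  Position 18 '(': depth becomes 3
  Position 19 '(': depth becomes 4
  Position 20 ')': depth becomes 3
  Position 21 ')': depth becomes 2
  Position 22 ')': depth becomes 1
  Position 23 ')': depth becomes 0
Maximum depth reached: 4

4


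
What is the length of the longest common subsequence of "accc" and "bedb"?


LCS of "accc" and "bedb"
DP table:
           b    e    d    b
      0    0    0    0    0
  a   0    0    0    0    0
  c   0    0    0    0    0
  c   0    0    0    0    0
  c   0    0    0    0    0
LCS length = dp[4][4] = 0

0


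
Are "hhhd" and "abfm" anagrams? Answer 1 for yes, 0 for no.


Strings: "hhhd", "abfm"
Sorted first:  dhhh
Sorted second: abfm
Differ at position 0: 'd' vs 'a' => not anagrams

0


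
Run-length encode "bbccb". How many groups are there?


Input: bbccb
Scanning for consecutive runs:
  Group 1: 'b' x 2 (positions 0-1)
  Group 2: 'c' x 2 (positions 2-3)
  Group 3: 'b' x 1 (positions 4-4)
Total groups: 3

3


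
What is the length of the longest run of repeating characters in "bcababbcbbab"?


Input: "bcababbcbbab"
Scanning for longest run:
  Position 1 ('c'): new char, reset run to 1
  Position 2 ('a'): new char, reset run to 1
  Position 3 ('b'): new char, reset run to 1
  Position 4 ('a'): new char, reset run to 1
  Position 5 ('b'): new char, reset run to 1
  Position 6 ('b'): continues run of 'b', length=2
  Position 7 ('c'): new char, reset run to 1
  Position 8 ('b'): new char, reset run to 1
  Position 9 ('b'): continues run of 'b', length=2
  Position 10 ('a'): new char, reset run to 1
  Position 11 ('b'): new char, reset run to 1
Longest run: 'b' with length 2

2


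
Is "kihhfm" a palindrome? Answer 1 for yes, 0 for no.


Input: kihhfm
Reversed: mfhhik
  Compare pos 0 ('k') with pos 5 ('m'): MISMATCH
  Compare pos 1 ('i') with pos 4 ('f'): MISMATCH
  Compare pos 2 ('h') with pos 3 ('h'): match
Result: not a palindrome

0


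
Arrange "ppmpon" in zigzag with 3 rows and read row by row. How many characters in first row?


Zigzag "ppmpon" into 3 rows:
Placing characters:
  'p' => row 0
  'p' => row 1
  'm' => row 2
  'p' => row 1
  'o' => row 0
  'n' => row 1
Rows:
  Row 0: "po"
  Row 1: "ppn"
  Row 2: "m"
First row length: 2

2
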